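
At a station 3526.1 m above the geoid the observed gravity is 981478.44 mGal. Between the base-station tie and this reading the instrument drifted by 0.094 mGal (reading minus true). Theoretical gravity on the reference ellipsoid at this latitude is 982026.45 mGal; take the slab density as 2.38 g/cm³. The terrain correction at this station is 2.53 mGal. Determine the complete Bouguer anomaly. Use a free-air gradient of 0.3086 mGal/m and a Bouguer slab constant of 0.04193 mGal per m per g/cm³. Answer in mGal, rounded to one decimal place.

Drift-corrected reading = 981478.44 − (0.094) = 981478.346 mGal
Free-air correction = 0.3086 × 3526.1 = 1088.15 mGal
Free-air anomaly = 981478.346 − 982026.45 + (1088.15) = 540.046 mGal
Bouguer slab correction = 0.04193 × 2.38 × 3526.1 = 351.88 mGal
Simple Bouguer anomaly = 540.046 − (351.88) = 188.166 mGal
Complete Bouguer anomaly = 188.166 + 2.53 = 190.696 mGal

190.7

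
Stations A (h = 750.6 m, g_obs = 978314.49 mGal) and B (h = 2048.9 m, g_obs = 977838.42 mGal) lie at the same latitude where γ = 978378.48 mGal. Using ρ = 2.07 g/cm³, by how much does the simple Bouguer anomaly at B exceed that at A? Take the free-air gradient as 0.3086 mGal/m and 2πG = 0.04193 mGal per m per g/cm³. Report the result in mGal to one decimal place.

Δg_SB(A) = 978314.49 − 978378.48 + 0.3086×750.6 − 0.04193×2.07×750.6 = 102.50 mGal
Δg_SB(B) = 977838.42 − 978378.48 + 0.3086×2048.9 − 0.04193×2.07×2048.9 = -85.60 mGal
Difference = -85.60 − (102.50) = -188.10 mGal

-188.1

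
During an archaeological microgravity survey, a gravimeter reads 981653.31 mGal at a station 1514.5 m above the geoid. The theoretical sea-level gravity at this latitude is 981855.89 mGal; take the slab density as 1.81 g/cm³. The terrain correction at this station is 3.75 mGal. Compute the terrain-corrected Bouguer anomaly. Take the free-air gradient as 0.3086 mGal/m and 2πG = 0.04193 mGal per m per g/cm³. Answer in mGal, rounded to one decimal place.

153.6

Free-air correction = 0.3086 × 1514.5 = 467.37 mGal
Free-air anomaly = 981653.31 − 981855.89 + (467.37) = 264.79 mGal
Bouguer slab correction = 0.04193 × 1.81 × 1514.5 = 114.94 mGal
Simple Bouguer anomaly = 264.79 − (114.94) = 149.85 mGal
Complete Bouguer anomaly = 149.85 + 3.75 = 153.60 mGal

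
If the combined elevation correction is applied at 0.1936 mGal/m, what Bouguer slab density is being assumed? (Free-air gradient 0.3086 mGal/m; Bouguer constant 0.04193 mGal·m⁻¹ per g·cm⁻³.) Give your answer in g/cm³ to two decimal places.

2.74

0.1936 = 0.3086 − 0.04193 × ρ
ρ = (0.3086 − 0.1936) / 0.04193 = 2.74 g/cm³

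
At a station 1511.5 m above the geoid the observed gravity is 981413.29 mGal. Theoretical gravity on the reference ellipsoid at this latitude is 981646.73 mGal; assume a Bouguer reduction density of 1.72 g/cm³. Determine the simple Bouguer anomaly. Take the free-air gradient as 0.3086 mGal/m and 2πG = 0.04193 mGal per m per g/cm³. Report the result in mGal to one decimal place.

124.0

Free-air correction = 0.3086 × 1511.5 = 466.45 mGal
Free-air anomaly = 981413.29 − 981646.73 + (466.45) = 233.01 mGal
Bouguer slab correction = 0.04193 × 1.72 × 1511.5 = 109.01 mGal
Simple Bouguer anomaly = 233.01 − (109.01) = 124.00 mGal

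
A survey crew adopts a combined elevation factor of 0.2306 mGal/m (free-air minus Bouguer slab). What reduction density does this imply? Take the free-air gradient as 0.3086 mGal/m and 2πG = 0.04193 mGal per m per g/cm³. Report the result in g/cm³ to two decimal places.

1.86

0.2306 = 0.3086 − 0.04193 × ρ
ρ = (0.3086 − 0.2306) / 0.04193 = 1.86 g/cm³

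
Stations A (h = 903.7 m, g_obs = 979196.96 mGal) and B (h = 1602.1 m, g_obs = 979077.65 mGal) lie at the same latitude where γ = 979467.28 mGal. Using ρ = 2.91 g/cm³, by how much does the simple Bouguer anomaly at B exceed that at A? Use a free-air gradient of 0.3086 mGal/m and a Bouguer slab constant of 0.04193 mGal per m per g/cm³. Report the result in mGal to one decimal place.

11.0

Δg_SB(A) = 979196.96 − 979467.28 + 0.3086×903.7 − 0.04193×2.91×903.7 = -101.70 mGal
Δg_SB(B) = 979077.65 − 979467.28 + 0.3086×1602.1 − 0.04193×2.91×1602.1 = -90.70 mGal
Difference = -90.70 − (-101.70) = 11.00 mGal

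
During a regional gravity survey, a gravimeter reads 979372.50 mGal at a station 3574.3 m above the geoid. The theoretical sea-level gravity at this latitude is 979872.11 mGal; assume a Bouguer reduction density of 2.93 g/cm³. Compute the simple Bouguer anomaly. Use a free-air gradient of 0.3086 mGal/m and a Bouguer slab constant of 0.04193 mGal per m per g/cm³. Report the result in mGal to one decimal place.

Free-air correction = 0.3086 × 3574.3 = 1103.03 mGal
Free-air anomaly = 979372.50 − 979872.11 + (1103.03) = 603.42 mGal
Bouguer slab correction = 0.04193 × 2.93 × 3574.3 = 439.12 mGal
Simple Bouguer anomaly = 603.42 − (439.12) = 164.30 mGal

164.3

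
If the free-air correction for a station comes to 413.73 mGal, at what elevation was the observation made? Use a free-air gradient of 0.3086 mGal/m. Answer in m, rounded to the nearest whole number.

h = 413.73 / 0.3086 = 1340.67 m

1341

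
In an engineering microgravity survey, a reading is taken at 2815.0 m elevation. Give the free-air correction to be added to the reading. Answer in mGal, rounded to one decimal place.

868.7

Free-air correction = 0.3086 × 2815.0 = 868.7 mGal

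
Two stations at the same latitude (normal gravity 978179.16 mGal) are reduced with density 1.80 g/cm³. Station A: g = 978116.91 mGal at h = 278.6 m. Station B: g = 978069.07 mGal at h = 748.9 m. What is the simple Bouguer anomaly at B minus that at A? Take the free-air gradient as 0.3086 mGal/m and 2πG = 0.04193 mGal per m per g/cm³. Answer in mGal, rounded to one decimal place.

61.8

Δg_SB(A) = 978116.91 − 978179.16 + 0.3086×278.6 − 0.04193×1.80×278.6 = 2.70 mGal
Δg_SB(B) = 978069.07 − 978179.16 + 0.3086×748.9 − 0.04193×1.80×748.9 = 64.50 mGal
Difference = 64.50 − (2.70) = 61.80 mGal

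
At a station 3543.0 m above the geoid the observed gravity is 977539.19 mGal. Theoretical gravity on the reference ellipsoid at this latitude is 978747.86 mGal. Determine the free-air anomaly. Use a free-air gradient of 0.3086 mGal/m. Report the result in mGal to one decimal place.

Free-air correction = 0.3086 × 3543.0 = 1093.37 mGal
Free-air anomaly = 977539.19 − 978747.86 + (1093.37) = -115.30 mGal

-115.3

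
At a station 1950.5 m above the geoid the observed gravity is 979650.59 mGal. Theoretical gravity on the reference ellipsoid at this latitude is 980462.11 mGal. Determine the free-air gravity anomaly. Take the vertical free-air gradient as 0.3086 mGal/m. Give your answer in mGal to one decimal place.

-209.6

Free-air correction = 0.3086 × 1950.5 = 601.92 mGal
Free-air anomaly = 979650.59 − 980462.11 + (601.92) = -209.60 mGal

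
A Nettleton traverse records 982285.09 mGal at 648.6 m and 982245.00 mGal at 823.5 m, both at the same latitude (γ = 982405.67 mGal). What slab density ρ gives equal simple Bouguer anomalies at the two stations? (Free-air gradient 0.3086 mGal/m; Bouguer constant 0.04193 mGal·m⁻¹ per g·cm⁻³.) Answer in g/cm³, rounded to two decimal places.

Δg_obs = 982245.00 − 982285.09 = -40.09 mGal over Δh = 823.5 − 648.6 = 174.9 m
Equal Bouguer anomalies ⇒ Δg_obs + (0.3086 − 0.04193ρ)·Δh = 0
0.3086 − 0.04193ρ = −Δg_obs/Δh = 0.22922
ρ = (0.3086 − 0.22922) / 0.04193 = 1.89 g/cm³

1.89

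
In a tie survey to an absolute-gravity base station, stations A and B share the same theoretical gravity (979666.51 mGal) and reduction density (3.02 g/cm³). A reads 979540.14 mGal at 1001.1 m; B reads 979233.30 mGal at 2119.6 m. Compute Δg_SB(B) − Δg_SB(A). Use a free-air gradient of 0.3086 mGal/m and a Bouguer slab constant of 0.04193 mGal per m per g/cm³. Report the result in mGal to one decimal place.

-103.3

Δg_SB(A) = 979540.14 − 979666.51 + 0.3086×1001.1 − 0.04193×3.02×1001.1 = 55.80 mGal
Δg_SB(B) = 979233.30 − 979666.51 + 0.3086×2119.6 − 0.04193×3.02×2119.6 = -47.50 mGal
Difference = -47.50 − (55.80) = -103.30 mGal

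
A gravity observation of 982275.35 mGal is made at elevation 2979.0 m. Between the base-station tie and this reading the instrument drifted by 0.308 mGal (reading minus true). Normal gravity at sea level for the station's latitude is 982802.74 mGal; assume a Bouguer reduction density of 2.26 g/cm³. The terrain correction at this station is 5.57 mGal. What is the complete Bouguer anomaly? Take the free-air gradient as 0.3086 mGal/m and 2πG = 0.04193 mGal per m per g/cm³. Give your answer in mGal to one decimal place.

Drift-corrected reading = 982275.35 − (0.308) = 982275.042 mGal
Free-air correction = 0.3086 × 2979.0 = 919.32 mGal
Free-air anomaly = 982275.042 − 982802.74 + (919.32) = 391.622 mGal
Bouguer slab correction = 0.04193 × 2.26 × 2979.0 = 282.30 mGal
Simple Bouguer anomaly = 391.622 − (282.30) = 109.322 mGal
Complete Bouguer anomaly = 109.322 + 5.57 = 114.892 mGal

114.9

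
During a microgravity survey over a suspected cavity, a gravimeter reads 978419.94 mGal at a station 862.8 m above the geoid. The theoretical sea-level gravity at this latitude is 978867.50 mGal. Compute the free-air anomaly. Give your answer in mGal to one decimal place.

-181.3

Free-air correction = 0.3086 × 862.8 = 266.26 mGal
Free-air anomaly = 978419.94 − 978867.50 + (266.26) = -181.30 mGal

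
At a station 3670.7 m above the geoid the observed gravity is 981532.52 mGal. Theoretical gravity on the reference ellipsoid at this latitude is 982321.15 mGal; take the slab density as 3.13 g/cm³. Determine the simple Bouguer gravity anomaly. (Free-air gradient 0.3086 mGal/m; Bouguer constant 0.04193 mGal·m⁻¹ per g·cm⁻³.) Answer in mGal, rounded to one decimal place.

-137.6

Free-air correction = 0.3086 × 3670.7 = 1132.78 mGal
Free-air anomaly = 981532.52 − 982321.15 + (1132.78) = 344.15 mGal
Bouguer slab correction = 0.04193 × 3.13 × 3670.7 = 481.75 mGal
Simple Bouguer anomaly = 344.15 − (481.75) = -137.60 mGal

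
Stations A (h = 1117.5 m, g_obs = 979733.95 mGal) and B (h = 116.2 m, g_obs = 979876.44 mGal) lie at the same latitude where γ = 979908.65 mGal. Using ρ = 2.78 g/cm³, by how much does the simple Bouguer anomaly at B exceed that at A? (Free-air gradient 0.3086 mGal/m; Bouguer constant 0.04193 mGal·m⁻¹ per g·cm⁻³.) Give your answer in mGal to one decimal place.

-49.8

Δg_SB(A) = 979733.95 − 979908.65 + 0.3086×1117.5 − 0.04193×2.78×1117.5 = 39.90 mGal
Δg_SB(B) = 979876.44 − 979908.65 + 0.3086×116.2 − 0.04193×2.78×116.2 = -9.90 mGal
Difference = -9.90 − (39.90) = -49.80 mGal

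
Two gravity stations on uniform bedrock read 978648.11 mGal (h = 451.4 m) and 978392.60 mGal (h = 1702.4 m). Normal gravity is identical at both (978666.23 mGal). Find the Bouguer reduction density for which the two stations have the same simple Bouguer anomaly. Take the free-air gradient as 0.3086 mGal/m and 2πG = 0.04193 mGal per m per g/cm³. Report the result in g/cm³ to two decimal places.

Δg_obs = 978392.60 − 978648.11 = -255.51 mGal over Δh = 1702.4 − 451.4 = 1251.0 m
Equal Bouguer anomalies ⇒ Δg_obs + (0.3086 − 0.04193ρ)·Δh = 0
0.3086 − 0.04193ρ = −Δg_obs/Δh = 0.20424
ρ = (0.3086 − 0.20424) / 0.04193 = 2.49 g/cm³

2.49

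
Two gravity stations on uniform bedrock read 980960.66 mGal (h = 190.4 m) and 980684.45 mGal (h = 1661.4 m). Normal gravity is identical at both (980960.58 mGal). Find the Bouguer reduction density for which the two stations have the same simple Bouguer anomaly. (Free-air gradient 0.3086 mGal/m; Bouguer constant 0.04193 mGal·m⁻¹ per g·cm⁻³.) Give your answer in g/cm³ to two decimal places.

2.88

Δg_obs = 980684.45 − 980960.66 = -276.21 mGal over Δh = 1661.4 − 190.4 = 1471.0 m
Equal Bouguer anomalies ⇒ Δg_obs + (0.3086 − 0.04193ρ)·Δh = 0
0.3086 − 0.04193ρ = −Δg_obs/Δh = 0.18777
ρ = (0.3086 − 0.18777) / 0.04193 = 2.88 g/cm³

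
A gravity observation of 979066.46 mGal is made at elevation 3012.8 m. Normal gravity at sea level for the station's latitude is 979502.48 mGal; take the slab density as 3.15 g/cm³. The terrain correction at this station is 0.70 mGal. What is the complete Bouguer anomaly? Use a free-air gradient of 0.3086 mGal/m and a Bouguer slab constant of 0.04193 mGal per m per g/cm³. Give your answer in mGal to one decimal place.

96.5

Free-air correction = 0.3086 × 3012.8 = 929.75 mGal
Free-air anomaly = 979066.46 − 979502.48 + (929.75) = 493.73 mGal
Bouguer slab correction = 0.04193 × 3.15 × 3012.8 = 397.93 mGal
Simple Bouguer anomaly = 493.73 − (397.93) = 95.80 mGal
Complete Bouguer anomaly = 95.80 + 0.70 = 96.50 mGal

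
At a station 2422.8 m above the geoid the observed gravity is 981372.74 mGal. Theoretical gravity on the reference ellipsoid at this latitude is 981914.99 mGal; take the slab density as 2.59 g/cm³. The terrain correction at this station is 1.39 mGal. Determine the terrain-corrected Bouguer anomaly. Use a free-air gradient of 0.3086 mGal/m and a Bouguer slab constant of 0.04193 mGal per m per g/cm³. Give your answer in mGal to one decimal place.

Free-air correction = 0.3086 × 2422.8 = 747.68 mGal
Free-air anomaly = 981372.74 − 981914.99 + (747.68) = 205.43 mGal
Bouguer slab correction = 0.04193 × 2.59 × 2422.8 = 263.11 mGal
Simple Bouguer anomaly = 205.43 − (263.11) = -57.68 mGal
Complete Bouguer anomaly = -57.68 + 1.39 = -56.29 mGal

-56.3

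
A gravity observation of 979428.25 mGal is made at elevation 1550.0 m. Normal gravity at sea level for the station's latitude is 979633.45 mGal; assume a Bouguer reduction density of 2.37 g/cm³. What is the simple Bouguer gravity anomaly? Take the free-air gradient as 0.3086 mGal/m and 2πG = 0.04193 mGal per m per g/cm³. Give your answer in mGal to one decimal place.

Free-air correction = 0.3086 × 1550.0 = 478.33 mGal
Free-air anomaly = 979428.25 − 979633.45 + (478.33) = 273.13 mGal
Bouguer slab correction = 0.04193 × 2.37 × 1550.0 = 154.03 mGal
Simple Bouguer anomaly = 273.13 − (154.03) = 119.10 mGal

119.1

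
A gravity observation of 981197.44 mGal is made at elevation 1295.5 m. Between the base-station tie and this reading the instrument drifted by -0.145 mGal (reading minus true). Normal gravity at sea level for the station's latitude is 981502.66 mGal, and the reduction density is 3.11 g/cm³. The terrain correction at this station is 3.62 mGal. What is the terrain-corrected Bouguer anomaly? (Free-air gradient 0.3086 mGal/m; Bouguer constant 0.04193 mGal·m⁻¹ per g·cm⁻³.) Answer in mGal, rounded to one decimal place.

Drift-corrected reading = 981197.44 − (-0.145) = 981197.585 mGal
Free-air correction = 0.3086 × 1295.5 = 399.79 mGal
Free-air anomaly = 981197.585 − 981502.66 + (399.79) = 94.715 mGal
Bouguer slab correction = 0.04193 × 3.11 × 1295.5 = 168.94 mGal
Simple Bouguer anomaly = 94.715 − (168.94) = -74.225 mGal
Complete Bouguer anomaly = -74.225 + 3.62 = -70.605 mGal

-70.6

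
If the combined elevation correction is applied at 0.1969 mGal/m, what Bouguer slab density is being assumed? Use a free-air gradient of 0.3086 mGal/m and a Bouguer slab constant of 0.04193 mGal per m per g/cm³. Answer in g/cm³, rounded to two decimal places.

0.1969 = 0.3086 − 0.04193 × ρ
ρ = (0.3086 − 0.1969) / 0.04193 = 2.66 g/cm³

2.66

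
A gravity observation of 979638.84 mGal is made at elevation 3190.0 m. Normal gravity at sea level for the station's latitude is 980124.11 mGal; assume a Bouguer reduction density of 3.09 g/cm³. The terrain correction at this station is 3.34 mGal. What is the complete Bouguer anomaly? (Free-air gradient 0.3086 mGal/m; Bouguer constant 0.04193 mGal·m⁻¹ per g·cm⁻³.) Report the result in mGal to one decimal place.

89.2

Free-air correction = 0.3086 × 3190.0 = 984.43 mGal
Free-air anomaly = 979638.84 − 980124.11 + (984.43) = 499.16 mGal
Bouguer slab correction = 0.04193 × 3.09 × 3190.0 = 413.31 mGal
Simple Bouguer anomaly = 499.16 − (413.31) = 85.85 mGal
Complete Bouguer anomaly = 85.85 + 3.34 = 89.19 mGal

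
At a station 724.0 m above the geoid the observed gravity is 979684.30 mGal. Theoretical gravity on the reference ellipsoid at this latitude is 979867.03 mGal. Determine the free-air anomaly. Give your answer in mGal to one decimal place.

Free-air correction = 0.3086 × 724.0 = 223.43 mGal
Free-air anomaly = 979684.30 − 979867.03 + (223.43) = 40.70 mGal

40.7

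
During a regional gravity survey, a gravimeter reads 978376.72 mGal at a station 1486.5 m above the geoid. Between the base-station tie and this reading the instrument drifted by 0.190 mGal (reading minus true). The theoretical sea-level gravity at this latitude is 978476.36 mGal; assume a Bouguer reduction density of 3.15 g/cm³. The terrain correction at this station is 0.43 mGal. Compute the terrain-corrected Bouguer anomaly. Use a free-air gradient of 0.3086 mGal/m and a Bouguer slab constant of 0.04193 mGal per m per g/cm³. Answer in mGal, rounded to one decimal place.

Drift-corrected reading = 978376.72 − (0.190) = 978376.530 mGal
Free-air correction = 0.3086 × 1486.5 = 458.73 mGal
Free-air anomaly = 978376.530 − 978476.36 + (458.73) = 358.900 mGal
Bouguer slab correction = 0.04193 × 3.15 × 1486.5 = 196.34 mGal
Simple Bouguer anomaly = 358.900 − (196.34) = 162.560 mGal
Complete Bouguer anomaly = 162.560 + 0.43 = 162.990 mGal

163.0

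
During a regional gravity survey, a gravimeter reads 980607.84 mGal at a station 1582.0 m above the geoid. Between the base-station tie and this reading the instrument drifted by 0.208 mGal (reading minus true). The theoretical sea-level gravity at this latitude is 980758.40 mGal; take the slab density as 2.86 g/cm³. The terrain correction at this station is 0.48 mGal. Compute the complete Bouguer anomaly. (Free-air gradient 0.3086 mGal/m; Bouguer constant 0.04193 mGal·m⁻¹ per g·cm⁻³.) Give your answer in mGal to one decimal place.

Drift-corrected reading = 980607.84 − (0.208) = 980607.632 mGal
Free-air correction = 0.3086 × 1582.0 = 488.21 mGal
Free-air anomaly = 980607.632 − 980758.40 + (488.21) = 337.442 mGal
Bouguer slab correction = 0.04193 × 2.86 × 1582.0 = 189.71 mGal
Simple Bouguer anomaly = 337.442 − (189.71) = 147.732 mGal
Complete Bouguer anomaly = 147.732 + 0.48 = 148.212 mGal

148.2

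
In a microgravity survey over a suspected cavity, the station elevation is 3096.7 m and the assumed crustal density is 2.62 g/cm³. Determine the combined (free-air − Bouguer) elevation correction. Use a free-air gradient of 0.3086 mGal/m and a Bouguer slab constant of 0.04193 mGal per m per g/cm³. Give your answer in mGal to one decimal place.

Combined gradient = 0.3086 − 0.04193 × 2.62 = 0.1987434 mGal/m
Combined elevation correction = 0.1987434 × 3096.7 = 615.4 mGal

615.4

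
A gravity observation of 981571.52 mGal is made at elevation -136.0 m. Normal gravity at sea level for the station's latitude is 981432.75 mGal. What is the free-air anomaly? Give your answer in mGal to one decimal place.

96.8

Free-air correction = 0.3086 × -136.0 = -41.97 mGal
Free-air anomaly = 981571.52 − 981432.75 + (-41.97) = 96.80 mGal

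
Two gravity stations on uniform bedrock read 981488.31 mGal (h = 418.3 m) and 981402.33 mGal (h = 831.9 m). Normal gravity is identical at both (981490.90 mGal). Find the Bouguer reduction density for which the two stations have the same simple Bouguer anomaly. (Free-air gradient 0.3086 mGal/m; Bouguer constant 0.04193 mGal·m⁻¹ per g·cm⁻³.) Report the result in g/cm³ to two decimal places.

Δg_obs = 981402.33 − 981488.31 = -85.98 mGal over Δh = 831.9 − 418.3 = 413.6 m
Equal Bouguer anomalies ⇒ Δg_obs + (0.3086 − 0.04193ρ)·Δh = 0
0.3086 − 0.04193ρ = −Δg_obs/Δh = 0.20788
ρ = (0.3086 − 0.20788) / 0.04193 = 2.40 g/cm³

2.40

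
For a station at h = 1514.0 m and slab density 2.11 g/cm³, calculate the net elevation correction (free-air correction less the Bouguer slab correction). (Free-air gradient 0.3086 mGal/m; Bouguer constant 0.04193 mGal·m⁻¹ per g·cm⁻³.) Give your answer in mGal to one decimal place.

333.3

Combined gradient = 0.3086 − 0.04193 × 2.11 = 0.2201277 mGal/m
Combined elevation correction = 0.2201277 × 1514.0 = 333.3 mGal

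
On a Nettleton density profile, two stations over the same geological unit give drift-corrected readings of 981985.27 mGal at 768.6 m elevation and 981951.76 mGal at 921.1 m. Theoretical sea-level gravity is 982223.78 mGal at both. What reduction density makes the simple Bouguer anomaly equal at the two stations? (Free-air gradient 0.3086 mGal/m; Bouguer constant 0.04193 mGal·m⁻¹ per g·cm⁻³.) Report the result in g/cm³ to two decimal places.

2.12

Δg_obs = 981951.76 − 981985.27 = -33.51 mGal over Δh = 921.1 − 768.6 = 152.5 m
Equal Bouguer anomalies ⇒ Δg_obs + (0.3086 − 0.04193ρ)·Δh = 0
0.3086 − 0.04193ρ = −Δg_obs/Δh = 0.21974
ρ = (0.3086 − 0.21974) / 0.04193 = 2.12 g/cm³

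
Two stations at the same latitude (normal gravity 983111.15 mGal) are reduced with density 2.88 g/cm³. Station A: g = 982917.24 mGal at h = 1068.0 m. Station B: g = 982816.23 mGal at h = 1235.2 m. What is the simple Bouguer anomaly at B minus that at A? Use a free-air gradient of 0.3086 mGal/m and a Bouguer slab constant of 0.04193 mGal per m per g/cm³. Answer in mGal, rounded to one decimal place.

-69.6

Δg_SB(A) = 982917.24 − 983111.15 + 0.3086×1068.0 − 0.04193×2.88×1068.0 = 6.70 mGal
Δg_SB(B) = 982816.23 − 983111.15 + 0.3086×1235.2 − 0.04193×2.88×1235.2 = -62.90 mGal
Difference = -62.90 − (6.70) = -69.60 mGal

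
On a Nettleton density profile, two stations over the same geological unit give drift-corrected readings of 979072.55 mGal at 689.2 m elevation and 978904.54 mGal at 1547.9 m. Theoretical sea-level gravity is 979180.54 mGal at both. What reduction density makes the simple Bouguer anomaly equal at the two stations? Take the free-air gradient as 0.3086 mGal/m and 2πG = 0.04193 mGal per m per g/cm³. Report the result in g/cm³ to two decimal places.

Δg_obs = 978904.54 − 979072.55 = -168.01 mGal over Δh = 1547.9 − 689.2 = 858.7 m
Equal Bouguer anomalies ⇒ Δg_obs + (0.3086 − 0.04193ρ)·Δh = 0
0.3086 − 0.04193ρ = −Δg_obs/Δh = 0.19566
ρ = (0.3086 − 0.19566) / 0.04193 = 2.69 g/cm³

2.69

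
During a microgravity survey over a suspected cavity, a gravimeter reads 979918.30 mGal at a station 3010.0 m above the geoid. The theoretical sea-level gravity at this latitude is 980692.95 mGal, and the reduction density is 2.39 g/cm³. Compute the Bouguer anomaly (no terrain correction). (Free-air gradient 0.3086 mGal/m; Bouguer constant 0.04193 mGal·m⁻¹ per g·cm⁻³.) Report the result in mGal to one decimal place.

-147.4

Free-air correction = 0.3086 × 3010.0 = 928.89 mGal
Free-air anomaly = 979918.30 − 980692.95 + (928.89) = 154.24 mGal
Bouguer slab correction = 0.04193 × 2.39 × 3010.0 = 301.64 mGal
Simple Bouguer anomaly = 154.24 − (301.64) = -147.40 mGal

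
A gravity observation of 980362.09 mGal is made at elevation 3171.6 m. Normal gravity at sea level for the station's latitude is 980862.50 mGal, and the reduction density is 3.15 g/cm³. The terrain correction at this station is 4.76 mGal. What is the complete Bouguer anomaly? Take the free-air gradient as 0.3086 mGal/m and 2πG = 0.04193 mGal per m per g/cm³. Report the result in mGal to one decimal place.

Free-air correction = 0.3086 × 3171.6 = 978.76 mGal
Free-air anomaly = 980362.09 − 980862.50 + (978.76) = 478.35 mGal
Bouguer slab correction = 0.04193 × 3.15 × 3171.6 = 418.90 mGal
Simple Bouguer anomaly = 478.35 − (418.90) = 59.45 mGal
Complete Bouguer anomaly = 59.45 + 4.76 = 64.21 mGal

64.2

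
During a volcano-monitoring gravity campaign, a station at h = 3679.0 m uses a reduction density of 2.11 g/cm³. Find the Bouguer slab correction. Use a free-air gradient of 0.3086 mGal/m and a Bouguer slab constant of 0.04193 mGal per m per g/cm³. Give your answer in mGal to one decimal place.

325.5

Bouguer slab correction = 0.04193 × 2.11 × 3679.0 = 325.5 mGal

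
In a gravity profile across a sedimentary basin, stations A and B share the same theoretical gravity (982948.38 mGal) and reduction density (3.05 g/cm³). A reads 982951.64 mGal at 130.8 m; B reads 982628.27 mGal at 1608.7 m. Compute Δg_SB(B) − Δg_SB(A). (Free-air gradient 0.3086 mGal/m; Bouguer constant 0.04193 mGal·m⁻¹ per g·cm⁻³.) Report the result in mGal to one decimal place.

Δg_SB(A) = 982951.64 − 982948.38 + 0.3086×130.8 − 0.04193×3.05×130.8 = 26.90 mGal
Δg_SB(B) = 982628.27 − 982948.38 + 0.3086×1608.7 − 0.04193×3.05×1608.7 = -29.40 mGal
Difference = -29.40 − (26.90) = -56.30 mGal

-56.3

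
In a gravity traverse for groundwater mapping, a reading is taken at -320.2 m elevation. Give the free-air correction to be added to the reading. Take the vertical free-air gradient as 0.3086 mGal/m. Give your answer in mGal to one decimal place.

-98.8

Free-air correction = 0.3086 × -320.2 = -98.8 mGal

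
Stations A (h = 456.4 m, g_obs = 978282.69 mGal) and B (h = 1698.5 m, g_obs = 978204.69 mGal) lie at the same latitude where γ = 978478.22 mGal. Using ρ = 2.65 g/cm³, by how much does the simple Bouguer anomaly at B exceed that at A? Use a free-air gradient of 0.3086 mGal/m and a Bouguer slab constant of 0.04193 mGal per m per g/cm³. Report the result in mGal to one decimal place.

Δg_SB(A) = 978282.69 − 978478.22 + 0.3086×456.4 − 0.04193×2.65×456.4 = -105.40 mGal
Δg_SB(B) = 978204.69 − 978478.22 + 0.3086×1698.5 − 0.04193×2.65×1698.5 = 61.90 mGal
Difference = 61.90 − (-105.40) = 167.30 mGal

167.3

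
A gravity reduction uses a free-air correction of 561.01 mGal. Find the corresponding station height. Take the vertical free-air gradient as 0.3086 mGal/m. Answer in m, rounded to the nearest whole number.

1818

h = 561.01 / 0.3086 = 1817.92 m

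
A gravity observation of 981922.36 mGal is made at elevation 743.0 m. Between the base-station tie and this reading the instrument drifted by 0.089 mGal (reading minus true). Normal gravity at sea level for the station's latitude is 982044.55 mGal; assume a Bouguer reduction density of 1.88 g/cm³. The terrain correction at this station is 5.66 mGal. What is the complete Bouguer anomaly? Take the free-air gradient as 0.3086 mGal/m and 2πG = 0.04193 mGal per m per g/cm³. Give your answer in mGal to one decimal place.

Drift-corrected reading = 981922.36 − (0.089) = 981922.271 mGal
Free-air correction = 0.3086 × 743.0 = 229.29 mGal
Free-air anomaly = 981922.271 − 982044.55 + (229.29) = 107.011 mGal
Bouguer slab correction = 0.04193 × 1.88 × 743.0 = 58.57 mGal
Simple Bouguer anomaly = 107.011 − (58.57) = 48.441 mGal
Complete Bouguer anomaly = 48.441 + 5.66 = 54.101 mGal

54.1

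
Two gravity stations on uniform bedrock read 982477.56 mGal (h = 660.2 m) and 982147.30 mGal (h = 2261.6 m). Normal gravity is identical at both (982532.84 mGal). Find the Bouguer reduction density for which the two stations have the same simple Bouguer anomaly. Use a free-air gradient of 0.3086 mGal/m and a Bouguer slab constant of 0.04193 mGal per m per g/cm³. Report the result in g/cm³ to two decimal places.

2.44

Δg_obs = 982147.30 − 982477.56 = -330.26 mGal over Δh = 2261.6 − 660.2 = 1601.4 m
Equal Bouguer anomalies ⇒ Δg_obs + (0.3086 − 0.04193ρ)·Δh = 0
0.3086 − 0.04193ρ = −Δg_obs/Δh = 0.20623
ρ = (0.3086 − 0.20623) / 0.04193 = 2.44 g/cm³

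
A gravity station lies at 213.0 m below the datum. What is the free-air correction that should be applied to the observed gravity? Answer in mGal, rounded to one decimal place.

Free-air correction = 0.3086 × -213.0 = -65.7 mGal

-65.7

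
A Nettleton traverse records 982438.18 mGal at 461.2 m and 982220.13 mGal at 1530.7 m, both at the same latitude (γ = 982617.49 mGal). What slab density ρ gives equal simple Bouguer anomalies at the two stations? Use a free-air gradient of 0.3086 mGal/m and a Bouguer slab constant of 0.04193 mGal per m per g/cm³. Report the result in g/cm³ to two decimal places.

2.50

Δg_obs = 982220.13 − 982438.18 = -218.05 mGal over Δh = 1530.7 − 461.2 = 1069.5 m
Equal Bouguer anomalies ⇒ Δg_obs + (0.3086 − 0.04193ρ)·Δh = 0
0.3086 − 0.04193ρ = −Δg_obs/Δh = 0.20388
ρ = (0.3086 − 0.20388) / 0.04193 = 2.50 g/cm³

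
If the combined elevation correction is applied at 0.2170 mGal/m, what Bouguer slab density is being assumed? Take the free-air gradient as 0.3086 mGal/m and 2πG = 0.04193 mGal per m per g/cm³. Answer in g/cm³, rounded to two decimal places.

0.2170 = 0.3086 − 0.04193 × ρ
ρ = (0.3086 − 0.2170) / 0.04193 = 2.18 g/cm³

2.18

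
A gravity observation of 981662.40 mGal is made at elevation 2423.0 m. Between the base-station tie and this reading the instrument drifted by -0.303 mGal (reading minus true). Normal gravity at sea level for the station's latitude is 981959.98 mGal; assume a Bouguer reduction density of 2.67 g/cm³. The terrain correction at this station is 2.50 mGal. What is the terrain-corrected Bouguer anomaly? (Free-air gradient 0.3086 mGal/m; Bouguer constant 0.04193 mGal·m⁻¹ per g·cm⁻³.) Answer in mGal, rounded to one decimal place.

Drift-corrected reading = 981662.40 − (-0.303) = 981662.703 mGal
Free-air correction = 0.3086 × 2423.0 = 747.74 mGal
Free-air anomaly = 981662.703 − 981959.98 + (747.74) = 450.463 mGal
Bouguer slab correction = 0.04193 × 2.67 × 2423.0 = 271.26 mGal
Simple Bouguer anomaly = 450.463 − (271.26) = 179.203 mGal
Complete Bouguer anomaly = 179.203 + 2.50 = 181.703 mGal

181.7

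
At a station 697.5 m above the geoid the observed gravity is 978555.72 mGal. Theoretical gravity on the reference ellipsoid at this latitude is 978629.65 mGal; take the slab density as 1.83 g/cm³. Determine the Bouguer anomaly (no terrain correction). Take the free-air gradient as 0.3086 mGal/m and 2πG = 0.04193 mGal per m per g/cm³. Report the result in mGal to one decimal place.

87.8

Free-air correction = 0.3086 × 697.5 = 215.25 mGal
Free-air anomaly = 978555.72 − 978629.65 + (215.25) = 141.32 mGal
Bouguer slab correction = 0.04193 × 1.83 × 697.5 = 53.52 mGal
Simple Bouguer anomaly = 141.32 − (53.52) = 87.80 mGal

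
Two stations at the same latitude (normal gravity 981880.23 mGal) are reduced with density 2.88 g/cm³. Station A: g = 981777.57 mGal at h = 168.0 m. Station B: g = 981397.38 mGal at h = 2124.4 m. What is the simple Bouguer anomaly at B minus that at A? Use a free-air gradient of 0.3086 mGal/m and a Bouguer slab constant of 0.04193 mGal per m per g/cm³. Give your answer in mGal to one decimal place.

-12.7

Δg_SB(A) = 981777.57 − 981880.23 + 0.3086×168.0 − 0.04193×2.88×168.0 = -71.10 mGal
Δg_SB(B) = 981397.38 − 981880.23 + 0.3086×2124.4 − 0.04193×2.88×2124.4 = -83.80 mGal
Difference = -83.80 − (-71.10) = -12.70 mGal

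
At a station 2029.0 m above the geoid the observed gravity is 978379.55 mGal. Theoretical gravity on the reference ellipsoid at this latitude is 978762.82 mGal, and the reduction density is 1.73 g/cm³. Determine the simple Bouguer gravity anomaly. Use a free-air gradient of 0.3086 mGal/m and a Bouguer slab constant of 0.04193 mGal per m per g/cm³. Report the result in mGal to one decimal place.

95.7

Free-air correction = 0.3086 × 2029.0 = 626.15 mGal
Free-air anomaly = 978379.55 − 978762.82 + (626.15) = 242.88 mGal
Bouguer slab correction = 0.04193 × 1.73 × 2029.0 = 147.18 mGal
Simple Bouguer anomaly = 242.88 − (147.18) = 95.70 mGal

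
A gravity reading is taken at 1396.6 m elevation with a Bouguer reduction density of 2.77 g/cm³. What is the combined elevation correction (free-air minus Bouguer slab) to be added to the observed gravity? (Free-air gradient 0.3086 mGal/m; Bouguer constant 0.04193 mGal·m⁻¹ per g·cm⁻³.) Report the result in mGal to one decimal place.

Combined gradient = 0.3086 − 0.04193 × 2.77 = 0.1924539 mGal/m
Combined elevation correction = 0.1924539 × 1396.6 = 268.8 mGal

268.8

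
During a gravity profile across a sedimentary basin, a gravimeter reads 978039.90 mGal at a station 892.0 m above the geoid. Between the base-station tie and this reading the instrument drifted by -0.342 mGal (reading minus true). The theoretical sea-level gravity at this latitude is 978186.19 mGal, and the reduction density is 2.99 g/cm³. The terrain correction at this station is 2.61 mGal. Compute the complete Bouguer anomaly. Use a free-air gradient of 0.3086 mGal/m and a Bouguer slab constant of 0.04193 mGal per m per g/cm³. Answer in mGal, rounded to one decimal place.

20.1

Drift-corrected reading = 978039.90 − (-0.342) = 978040.242 mGal
Free-air correction = 0.3086 × 892.0 = 275.27 mGal
Free-air anomaly = 978040.242 − 978186.19 + (275.27) = 129.322 mGal
Bouguer slab correction = 0.04193 × 2.99 × 892.0 = 111.83 mGal
Simple Bouguer anomaly = 129.322 − (111.83) = 17.492 mGal
Complete Bouguer anomaly = 17.492 + 2.61 = 20.102 mGal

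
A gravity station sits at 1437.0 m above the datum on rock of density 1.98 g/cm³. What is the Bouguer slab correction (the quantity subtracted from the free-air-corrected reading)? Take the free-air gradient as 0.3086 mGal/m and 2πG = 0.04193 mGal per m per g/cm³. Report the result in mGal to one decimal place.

Bouguer slab correction = 0.04193 × 1.98 × 1437.0 = 119.3 mGal

119.3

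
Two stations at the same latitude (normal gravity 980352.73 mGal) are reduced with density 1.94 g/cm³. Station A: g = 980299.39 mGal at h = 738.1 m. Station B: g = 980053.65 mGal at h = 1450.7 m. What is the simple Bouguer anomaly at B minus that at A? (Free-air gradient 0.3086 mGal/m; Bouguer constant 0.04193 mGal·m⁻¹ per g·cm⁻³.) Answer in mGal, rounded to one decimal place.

-83.8

Δg_SB(A) = 980299.39 − 980352.73 + 0.3086×738.1 − 0.04193×1.94×738.1 = 114.40 mGal
Δg_SB(B) = 980053.65 − 980352.73 + 0.3086×1450.7 − 0.04193×1.94×1450.7 = 30.60 mGal
Difference = 30.60 − (114.40) = -83.80 mGal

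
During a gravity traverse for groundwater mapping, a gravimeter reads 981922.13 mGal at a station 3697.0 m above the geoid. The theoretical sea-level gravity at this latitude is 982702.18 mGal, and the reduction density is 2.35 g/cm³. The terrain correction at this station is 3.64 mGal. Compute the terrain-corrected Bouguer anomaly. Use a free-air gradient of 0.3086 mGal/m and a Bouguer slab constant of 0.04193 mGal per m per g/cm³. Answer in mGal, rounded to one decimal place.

0.2

Free-air correction = 0.3086 × 3697.0 = 1140.89 mGal
Free-air anomaly = 981922.13 − 982702.18 + (1140.89) = 360.84 mGal
Bouguer slab correction = 0.04193 × 2.35 × 3697.0 = 364.29 mGal
Simple Bouguer anomaly = 360.84 − (364.29) = -3.45 mGal
Complete Bouguer anomaly = -3.45 + 3.64 = 0.19 mGal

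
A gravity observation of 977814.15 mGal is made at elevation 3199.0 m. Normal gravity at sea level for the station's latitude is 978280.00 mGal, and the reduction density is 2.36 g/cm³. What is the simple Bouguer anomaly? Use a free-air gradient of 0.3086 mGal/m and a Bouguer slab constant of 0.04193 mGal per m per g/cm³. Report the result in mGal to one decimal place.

Free-air correction = 0.3086 × 3199.0 = 987.21 mGal
Free-air anomaly = 977814.15 − 978280.00 + (987.21) = 521.36 mGal
Bouguer slab correction = 0.04193 × 2.36 × 3199.0 = 316.56 mGal
Simple Bouguer anomaly = 521.36 − (316.56) = 204.80 mGal

204.8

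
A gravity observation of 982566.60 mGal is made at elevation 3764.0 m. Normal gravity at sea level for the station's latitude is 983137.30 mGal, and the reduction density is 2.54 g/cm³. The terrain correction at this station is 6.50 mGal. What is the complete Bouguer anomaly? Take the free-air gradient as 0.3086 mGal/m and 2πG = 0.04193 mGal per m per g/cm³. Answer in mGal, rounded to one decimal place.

196.5

Free-air correction = 0.3086 × 3764.0 = 1161.57 mGal
Free-air anomaly = 982566.60 − 983137.30 + (1161.57) = 590.87 mGal
Bouguer slab correction = 0.04193 × 2.54 × 3764.0 = 400.87 mGal
Simple Bouguer anomaly = 590.87 − (400.87) = 190.00 mGal
Complete Bouguer anomaly = 190.00 + 6.50 = 196.50 mGal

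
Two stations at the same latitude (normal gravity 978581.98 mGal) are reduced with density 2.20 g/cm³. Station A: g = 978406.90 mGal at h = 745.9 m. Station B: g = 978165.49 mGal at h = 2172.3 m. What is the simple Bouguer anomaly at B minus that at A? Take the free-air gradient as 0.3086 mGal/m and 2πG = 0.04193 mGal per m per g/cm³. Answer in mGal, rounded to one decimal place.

Δg_SB(A) = 978406.90 − 978581.98 + 0.3086×745.9 − 0.04193×2.20×745.9 = -13.70 mGal
Δg_SB(B) = 978165.49 − 978581.98 + 0.3086×2172.3 − 0.04193×2.20×2172.3 = 53.50 mGal
Difference = 53.50 − (-13.70) = 67.20 mGal

67.2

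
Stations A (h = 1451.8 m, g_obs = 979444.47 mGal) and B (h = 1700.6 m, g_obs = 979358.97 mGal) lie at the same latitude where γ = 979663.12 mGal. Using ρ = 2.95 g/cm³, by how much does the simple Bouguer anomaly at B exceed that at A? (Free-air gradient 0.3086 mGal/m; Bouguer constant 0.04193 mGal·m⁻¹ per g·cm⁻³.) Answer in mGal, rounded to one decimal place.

-39.5

Δg_SB(A) = 979444.47 − 979663.12 + 0.3086×1451.8 − 0.04193×2.95×1451.8 = 49.80 mGal
Δg_SB(B) = 979358.97 − 979663.12 + 0.3086×1700.6 − 0.04193×2.95×1700.6 = 10.30 mGal
Difference = 10.30 − (49.80) = -39.50 mGal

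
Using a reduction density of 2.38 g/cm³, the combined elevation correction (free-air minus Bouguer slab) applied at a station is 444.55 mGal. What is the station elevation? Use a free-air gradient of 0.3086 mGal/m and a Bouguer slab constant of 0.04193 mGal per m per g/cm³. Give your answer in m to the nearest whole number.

Combined gradient = 0.3086 − 0.04193 × 2.38 = 0.2088066 mGal/m
h = 444.55 / 0.2088066 = 2129.00 m

2129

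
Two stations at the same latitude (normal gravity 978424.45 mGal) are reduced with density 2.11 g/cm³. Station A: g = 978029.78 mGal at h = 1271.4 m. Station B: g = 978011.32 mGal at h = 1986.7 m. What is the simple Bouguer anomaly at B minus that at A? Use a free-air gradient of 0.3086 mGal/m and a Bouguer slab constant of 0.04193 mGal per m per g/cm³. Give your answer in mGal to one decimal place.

Δg_SB(A) = 978029.78 − 978424.45 + 0.3086×1271.4 − 0.04193×2.11×1271.4 = -114.80 mGal
Δg_SB(B) = 978011.32 − 978424.45 + 0.3086×1986.7 − 0.04193×2.11×1986.7 = 24.20 mGal
Difference = 24.20 − (-114.80) = 139.00 mGal

139.0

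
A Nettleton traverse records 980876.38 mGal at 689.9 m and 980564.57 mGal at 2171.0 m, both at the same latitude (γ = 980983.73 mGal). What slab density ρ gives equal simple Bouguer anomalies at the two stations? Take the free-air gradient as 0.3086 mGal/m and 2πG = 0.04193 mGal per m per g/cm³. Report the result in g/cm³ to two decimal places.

Δg_obs = 980564.57 − 980876.38 = -311.81 mGal over Δh = 2171.0 − 689.9 = 1481.1 m
Equal Bouguer anomalies ⇒ Δg_obs + (0.3086 − 0.04193ρ)·Δh = 0
0.3086 − 0.04193ρ = −Δg_obs/Δh = 0.21053
ρ = (0.3086 − 0.21053) / 0.04193 = 2.34 g/cm³

2.34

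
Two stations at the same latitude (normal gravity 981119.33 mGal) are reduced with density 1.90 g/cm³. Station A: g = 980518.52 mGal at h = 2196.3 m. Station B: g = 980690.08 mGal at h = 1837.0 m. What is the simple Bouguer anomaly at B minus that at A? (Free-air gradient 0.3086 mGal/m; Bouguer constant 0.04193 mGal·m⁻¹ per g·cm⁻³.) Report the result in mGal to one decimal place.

Δg_SB(A) = 980518.52 − 981119.33 + 0.3086×2196.3 − 0.04193×1.90×2196.3 = -98.00 mGal
Δg_SB(B) = 980690.08 − 981119.33 + 0.3086×1837.0 − 0.04193×1.90×1837.0 = -8.70 mGal
Difference = -8.70 − (-98.00) = 89.30 mGal

89.3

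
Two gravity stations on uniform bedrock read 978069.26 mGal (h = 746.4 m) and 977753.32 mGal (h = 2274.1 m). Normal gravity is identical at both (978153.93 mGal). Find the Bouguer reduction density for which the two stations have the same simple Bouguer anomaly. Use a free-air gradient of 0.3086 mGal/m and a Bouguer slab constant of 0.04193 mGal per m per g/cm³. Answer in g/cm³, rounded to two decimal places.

Δg_obs = 977753.32 − 978069.26 = -315.94 mGal over Δh = 2274.1 − 746.4 = 1527.7 m
Equal Bouguer anomalies ⇒ Δg_obs + (0.3086 − 0.04193ρ)·Δh = 0
0.3086 − 0.04193ρ = −Δg_obs/Δh = 0.20681
ρ = (0.3086 − 0.20681) / 0.04193 = 2.43 g/cm³

2.43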